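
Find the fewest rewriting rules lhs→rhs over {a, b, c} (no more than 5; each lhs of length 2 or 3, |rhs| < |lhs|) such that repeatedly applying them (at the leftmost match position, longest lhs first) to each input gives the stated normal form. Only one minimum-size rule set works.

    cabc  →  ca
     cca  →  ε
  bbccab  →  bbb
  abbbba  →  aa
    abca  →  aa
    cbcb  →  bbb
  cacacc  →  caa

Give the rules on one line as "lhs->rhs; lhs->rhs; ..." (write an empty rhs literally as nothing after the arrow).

  | cabc => cac => ca
  | cca => ε
  | bbccab => bbb
  | abbbba => abbba => abba => aba => aa

ab->a; ac->a; cbc->bb; cca->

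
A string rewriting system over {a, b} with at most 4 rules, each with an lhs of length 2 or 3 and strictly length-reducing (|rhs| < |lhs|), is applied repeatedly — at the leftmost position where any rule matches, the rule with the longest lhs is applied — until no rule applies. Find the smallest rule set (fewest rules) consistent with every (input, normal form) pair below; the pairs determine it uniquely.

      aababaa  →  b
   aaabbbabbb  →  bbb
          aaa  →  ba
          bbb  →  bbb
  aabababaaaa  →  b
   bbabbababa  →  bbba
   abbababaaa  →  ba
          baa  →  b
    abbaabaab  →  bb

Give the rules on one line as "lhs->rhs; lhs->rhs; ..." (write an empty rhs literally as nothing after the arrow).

  | aababaa => bbabaa => bbbaa => bbaa => baa => aa => b
  | aaabbbabbb => babbbabbb => bababbb => bbabbb => bbab => bbb
  | aaa => ba
  | bbb

aa->b; ab->b; abb->a; baa->aa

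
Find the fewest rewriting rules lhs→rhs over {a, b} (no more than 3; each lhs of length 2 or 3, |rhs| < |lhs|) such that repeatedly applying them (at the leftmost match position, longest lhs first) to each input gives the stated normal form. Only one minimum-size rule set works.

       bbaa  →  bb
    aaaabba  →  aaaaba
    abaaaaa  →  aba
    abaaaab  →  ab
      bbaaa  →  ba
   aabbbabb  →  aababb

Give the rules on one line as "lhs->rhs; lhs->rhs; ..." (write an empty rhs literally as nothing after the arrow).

baa->bb; bba->ba; bbb->b

  | bbaa => baa => bb
  | aaaabba => aaaaba
  | abaaaaa => abbaaa => abaaa => abba => aba
  | abaaaab => abbaab => abaab => abbb => ab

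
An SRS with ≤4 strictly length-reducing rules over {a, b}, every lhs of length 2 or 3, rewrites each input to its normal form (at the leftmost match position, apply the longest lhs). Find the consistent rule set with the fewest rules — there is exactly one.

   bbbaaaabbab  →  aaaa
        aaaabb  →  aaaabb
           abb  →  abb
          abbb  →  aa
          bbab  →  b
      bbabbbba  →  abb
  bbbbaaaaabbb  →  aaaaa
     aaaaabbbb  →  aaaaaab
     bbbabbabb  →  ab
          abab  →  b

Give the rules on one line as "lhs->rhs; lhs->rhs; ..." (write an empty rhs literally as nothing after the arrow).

aba->; ba->b; bab->a; bbb->a

  | bbbaaaabbab => aaaaabbab => aaaaaba => aaaa
  | aaaabb
  | abb
  | abbb => aa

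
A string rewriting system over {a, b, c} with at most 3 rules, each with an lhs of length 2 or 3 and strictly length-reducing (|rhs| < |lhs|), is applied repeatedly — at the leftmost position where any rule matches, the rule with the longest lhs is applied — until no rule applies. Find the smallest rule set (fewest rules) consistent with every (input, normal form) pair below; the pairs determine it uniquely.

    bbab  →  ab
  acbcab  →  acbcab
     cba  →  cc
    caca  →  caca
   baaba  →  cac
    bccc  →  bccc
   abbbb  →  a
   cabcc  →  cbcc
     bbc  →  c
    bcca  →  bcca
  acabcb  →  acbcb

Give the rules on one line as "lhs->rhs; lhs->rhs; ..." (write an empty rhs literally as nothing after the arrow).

abc->bc; ba->c; bb->

  | bbab => ab
  | acbcab
  | cba => cc
  | caca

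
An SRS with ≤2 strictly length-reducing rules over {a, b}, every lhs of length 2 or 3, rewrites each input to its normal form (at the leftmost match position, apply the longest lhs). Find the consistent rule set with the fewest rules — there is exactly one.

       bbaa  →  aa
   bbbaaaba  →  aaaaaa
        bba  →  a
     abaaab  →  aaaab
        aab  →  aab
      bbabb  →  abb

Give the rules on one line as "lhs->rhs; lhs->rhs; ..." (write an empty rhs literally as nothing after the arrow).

ba->a; bbb->aa

  | bbaa => baa => aa
  | bbbaaaba => aaaaaba => aaaaaa
  | bba => ba => a
  | abaaab => aaaab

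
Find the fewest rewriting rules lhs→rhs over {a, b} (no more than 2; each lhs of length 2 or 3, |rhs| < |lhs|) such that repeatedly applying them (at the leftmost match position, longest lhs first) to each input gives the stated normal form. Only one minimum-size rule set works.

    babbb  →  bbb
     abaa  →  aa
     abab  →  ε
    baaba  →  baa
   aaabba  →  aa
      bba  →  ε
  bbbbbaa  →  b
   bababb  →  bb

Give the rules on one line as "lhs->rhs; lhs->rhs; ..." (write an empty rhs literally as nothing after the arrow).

ab->; bba->

  | babbb => bbb
  | abaa => aa
  | abab => ab => ε
  | baaba => baa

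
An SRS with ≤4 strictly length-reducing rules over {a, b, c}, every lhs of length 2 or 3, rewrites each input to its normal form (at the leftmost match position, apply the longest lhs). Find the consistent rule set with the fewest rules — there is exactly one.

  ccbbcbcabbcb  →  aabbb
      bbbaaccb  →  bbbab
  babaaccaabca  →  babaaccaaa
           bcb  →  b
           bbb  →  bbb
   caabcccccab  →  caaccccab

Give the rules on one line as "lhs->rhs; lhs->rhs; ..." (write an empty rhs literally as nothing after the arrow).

  | ccbbcbcabbcb => cbacbcabbcb => aacbcabbcb => aaacabbcb => aabbbcb => aabbb
  | bbbaaccb => bbbaaca => bbbab
  | babaaccaabca => babaaccaaa
  | bcb => b

aca->b; bc->; cb->a; cbb->ba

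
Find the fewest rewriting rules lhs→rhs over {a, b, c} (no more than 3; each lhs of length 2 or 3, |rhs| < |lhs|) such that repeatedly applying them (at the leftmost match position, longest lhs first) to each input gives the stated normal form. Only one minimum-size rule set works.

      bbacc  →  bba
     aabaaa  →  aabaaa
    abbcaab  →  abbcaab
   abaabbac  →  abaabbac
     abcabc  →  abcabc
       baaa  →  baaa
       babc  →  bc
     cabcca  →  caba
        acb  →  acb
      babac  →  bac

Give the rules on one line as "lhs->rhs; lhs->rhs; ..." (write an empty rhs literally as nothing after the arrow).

bab->b; cc->

  | bbacc => bba
  | aabaaa
  | abbcaab
  | abaabbac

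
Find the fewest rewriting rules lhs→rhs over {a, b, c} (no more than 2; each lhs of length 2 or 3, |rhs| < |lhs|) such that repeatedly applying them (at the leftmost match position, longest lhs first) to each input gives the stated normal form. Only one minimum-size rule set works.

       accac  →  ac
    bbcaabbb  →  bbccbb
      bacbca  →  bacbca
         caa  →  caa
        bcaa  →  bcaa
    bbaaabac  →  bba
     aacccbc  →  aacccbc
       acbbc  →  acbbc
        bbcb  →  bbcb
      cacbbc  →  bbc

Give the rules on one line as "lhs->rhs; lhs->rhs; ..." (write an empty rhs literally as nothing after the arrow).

aab->c; cac->

  | accac => ac
  | bbcaabbb => bbccbb
  | bacbca
  | caa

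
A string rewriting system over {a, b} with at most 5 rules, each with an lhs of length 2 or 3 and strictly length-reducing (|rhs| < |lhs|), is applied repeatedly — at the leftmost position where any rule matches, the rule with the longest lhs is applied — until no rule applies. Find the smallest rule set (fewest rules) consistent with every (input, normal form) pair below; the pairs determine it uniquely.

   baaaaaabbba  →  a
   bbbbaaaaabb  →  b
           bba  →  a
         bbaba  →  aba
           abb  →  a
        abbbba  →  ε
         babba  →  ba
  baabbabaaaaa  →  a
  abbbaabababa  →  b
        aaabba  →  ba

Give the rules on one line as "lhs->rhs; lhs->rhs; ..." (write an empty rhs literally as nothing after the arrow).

  | baaaaaabbba => bbaaabbba => aaabbba => bbbba => bba => a
  | bbbbaaaaabb => bbaaaaabb => aaaaabb => baabb => bbb => b
  | bba => a
  | bbaba => aba

aa->; aaa->b; bab->aa; bb->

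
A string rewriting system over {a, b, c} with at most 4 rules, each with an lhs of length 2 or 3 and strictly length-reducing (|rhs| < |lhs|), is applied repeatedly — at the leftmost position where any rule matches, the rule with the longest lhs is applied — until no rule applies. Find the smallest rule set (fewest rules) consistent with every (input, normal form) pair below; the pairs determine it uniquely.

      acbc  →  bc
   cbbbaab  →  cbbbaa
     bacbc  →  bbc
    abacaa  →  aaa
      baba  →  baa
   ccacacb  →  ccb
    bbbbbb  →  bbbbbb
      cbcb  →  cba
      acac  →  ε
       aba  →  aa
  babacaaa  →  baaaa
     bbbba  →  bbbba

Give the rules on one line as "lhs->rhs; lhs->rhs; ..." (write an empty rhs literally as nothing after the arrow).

  | acbc => bc
  | cbbbaab => cbbbaa
  | bacbc => bbc
  | abacaa => aacaa => aaa

ab->a; ac->; bcb->ba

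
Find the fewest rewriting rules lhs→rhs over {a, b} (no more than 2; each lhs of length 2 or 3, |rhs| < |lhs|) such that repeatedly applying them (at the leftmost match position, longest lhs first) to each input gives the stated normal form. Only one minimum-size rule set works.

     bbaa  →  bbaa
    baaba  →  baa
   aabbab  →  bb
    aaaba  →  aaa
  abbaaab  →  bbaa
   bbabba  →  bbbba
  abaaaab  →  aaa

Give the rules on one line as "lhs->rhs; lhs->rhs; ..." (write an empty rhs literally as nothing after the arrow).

  | bbaa
  | baaba => baa
  | aabbab => abbab => bbab => bb
  | aaaba => aaa

ab->; abb->bb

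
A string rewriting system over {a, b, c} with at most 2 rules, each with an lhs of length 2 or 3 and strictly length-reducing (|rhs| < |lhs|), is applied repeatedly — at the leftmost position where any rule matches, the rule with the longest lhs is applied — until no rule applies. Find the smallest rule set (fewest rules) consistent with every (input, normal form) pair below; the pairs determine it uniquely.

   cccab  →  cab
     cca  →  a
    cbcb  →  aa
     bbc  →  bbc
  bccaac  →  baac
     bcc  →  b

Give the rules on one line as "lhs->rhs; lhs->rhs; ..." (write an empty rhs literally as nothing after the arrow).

  | cccab => cab
  | cca => a
  | cbcb => acb => aa
  | bbc

cb->a; cc->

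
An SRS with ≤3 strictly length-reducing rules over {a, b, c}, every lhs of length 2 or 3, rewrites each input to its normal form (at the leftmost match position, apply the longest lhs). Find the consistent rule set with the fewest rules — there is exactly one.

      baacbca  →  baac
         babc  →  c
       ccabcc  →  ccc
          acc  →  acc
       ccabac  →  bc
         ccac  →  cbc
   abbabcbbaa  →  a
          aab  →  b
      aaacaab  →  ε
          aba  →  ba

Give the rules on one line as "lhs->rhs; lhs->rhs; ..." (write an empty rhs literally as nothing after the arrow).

ab->b; bb->; ca->b

  | baacbca => baacbb => baac
  | babc => bbc => c
  | ccabcc => cbbcc => ccc
  | acc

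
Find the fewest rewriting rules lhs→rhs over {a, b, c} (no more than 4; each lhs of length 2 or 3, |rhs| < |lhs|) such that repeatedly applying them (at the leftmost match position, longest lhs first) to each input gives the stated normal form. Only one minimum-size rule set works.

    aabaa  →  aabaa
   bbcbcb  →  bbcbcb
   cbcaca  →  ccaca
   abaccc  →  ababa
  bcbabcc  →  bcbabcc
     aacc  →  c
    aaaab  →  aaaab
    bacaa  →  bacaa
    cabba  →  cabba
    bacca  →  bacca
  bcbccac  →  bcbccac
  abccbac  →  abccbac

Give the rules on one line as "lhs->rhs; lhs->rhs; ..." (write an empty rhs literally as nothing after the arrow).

aac->; bca->ca; ccc->ba

  | aabaa
  | bbcbcb
  | cbcaca => ccaca
  | abaccc => ababa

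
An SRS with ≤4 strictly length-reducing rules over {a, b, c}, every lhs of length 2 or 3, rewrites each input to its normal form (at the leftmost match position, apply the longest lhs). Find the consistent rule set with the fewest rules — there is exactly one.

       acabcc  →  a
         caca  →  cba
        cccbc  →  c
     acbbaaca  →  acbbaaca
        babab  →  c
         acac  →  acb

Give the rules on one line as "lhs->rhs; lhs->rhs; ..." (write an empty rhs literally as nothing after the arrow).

ab->c; bc->; cac->cb; cc->

  | acabcc => acccc => acc => a
  | caca => cba
  | cccbc => cbc => c
  | acbbaaca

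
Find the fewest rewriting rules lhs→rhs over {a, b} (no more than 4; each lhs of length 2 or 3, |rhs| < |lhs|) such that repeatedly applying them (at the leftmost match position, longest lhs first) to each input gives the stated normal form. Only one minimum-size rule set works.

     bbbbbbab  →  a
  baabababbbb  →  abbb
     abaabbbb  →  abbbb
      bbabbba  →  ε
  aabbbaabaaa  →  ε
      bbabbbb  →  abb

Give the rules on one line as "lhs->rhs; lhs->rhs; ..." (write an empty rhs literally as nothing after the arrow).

  | bbbbbbab => bbbbba => bbbba => bbba => bba => ba => a
  | baabababbbb => aabababbbb => aababbbb => aabbbb => abbb
  | abaabbbb => aaabbbb => abbbb
  | bbabbba => babba => aba => aa => ε

aa->; aab->a; ba->a; bab->a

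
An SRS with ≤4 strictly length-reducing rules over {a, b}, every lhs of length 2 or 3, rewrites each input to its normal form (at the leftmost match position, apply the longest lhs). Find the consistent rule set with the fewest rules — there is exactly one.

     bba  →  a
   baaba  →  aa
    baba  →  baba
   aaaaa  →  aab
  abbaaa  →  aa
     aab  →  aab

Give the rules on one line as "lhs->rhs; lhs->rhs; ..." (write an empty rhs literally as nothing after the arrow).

aaa->ab; baa->ab; bb->a; bba->bb

  | bba => bb => a
  | baaba => abba => abb => aa
  | baba
  | aaaaa => abaa => aab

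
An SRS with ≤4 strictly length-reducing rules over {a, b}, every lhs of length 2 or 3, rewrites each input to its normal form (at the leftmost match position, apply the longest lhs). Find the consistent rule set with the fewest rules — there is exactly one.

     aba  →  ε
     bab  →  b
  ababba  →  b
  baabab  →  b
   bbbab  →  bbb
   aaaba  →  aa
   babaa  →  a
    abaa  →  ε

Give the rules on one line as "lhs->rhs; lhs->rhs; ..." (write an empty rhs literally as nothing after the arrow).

  | aba => ab => ε
  | bab => b
  | ababba => abbba => bba => b
  | baabab => abab => abb => b

ab->; aba->ab; ba->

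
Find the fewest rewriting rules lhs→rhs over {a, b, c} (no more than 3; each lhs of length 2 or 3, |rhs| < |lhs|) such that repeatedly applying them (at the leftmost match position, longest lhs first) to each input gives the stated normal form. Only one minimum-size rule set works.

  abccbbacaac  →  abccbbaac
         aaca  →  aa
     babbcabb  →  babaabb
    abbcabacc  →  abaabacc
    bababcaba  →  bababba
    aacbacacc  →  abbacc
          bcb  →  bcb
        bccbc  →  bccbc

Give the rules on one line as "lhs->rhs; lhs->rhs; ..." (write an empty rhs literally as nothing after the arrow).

acb->bb; bbc->ba; ca->

  | abccbbacaac => abccbbaac
  | aaca => aa
  | babbcabb => babaabb
  | abbcabacc => abaabacc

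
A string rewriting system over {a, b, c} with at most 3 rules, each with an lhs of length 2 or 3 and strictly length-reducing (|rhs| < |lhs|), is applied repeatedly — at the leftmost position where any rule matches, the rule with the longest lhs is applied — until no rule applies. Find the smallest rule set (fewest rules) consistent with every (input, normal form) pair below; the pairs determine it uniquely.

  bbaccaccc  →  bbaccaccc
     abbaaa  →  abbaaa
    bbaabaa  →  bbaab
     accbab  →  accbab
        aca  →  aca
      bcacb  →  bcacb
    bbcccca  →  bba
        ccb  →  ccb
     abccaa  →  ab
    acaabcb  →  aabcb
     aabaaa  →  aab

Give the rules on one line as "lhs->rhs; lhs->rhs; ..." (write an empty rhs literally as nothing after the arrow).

aba->ab; bcc->b; caa->a

  | bbaccaccc
  | abbaaa
  | bbaabaa => bbaaba => bbaab
  | accbab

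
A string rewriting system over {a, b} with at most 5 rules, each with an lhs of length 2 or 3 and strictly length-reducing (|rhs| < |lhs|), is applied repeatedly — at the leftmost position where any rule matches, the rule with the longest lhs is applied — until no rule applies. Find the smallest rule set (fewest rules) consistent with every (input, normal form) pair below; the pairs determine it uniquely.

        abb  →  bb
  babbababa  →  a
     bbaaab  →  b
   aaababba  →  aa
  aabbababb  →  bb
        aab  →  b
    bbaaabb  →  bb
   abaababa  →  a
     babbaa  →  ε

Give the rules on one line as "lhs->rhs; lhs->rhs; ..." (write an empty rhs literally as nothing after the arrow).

aaa->; ab->b; ba->a; bba->aa

  | abb => bb
  | babbababa => abbababa => bbababa => aababa => ababa => baba => aba => ba => a
  | bbaaab => aaaab => ab => b
  | aaababba => babba => abba => bba => aa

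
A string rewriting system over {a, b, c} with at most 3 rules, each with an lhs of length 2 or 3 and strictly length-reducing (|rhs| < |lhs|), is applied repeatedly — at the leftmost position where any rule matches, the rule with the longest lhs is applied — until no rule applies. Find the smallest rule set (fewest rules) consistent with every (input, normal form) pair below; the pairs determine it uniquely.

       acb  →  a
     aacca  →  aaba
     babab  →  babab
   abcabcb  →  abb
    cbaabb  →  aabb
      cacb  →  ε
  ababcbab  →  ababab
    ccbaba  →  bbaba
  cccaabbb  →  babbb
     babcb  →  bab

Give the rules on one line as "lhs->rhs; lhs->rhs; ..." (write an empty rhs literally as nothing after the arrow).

  | acb => a
  | aacca => aaba
  | babab
  | abcabcb => abbcb => abb

ca->; cb->; cc->b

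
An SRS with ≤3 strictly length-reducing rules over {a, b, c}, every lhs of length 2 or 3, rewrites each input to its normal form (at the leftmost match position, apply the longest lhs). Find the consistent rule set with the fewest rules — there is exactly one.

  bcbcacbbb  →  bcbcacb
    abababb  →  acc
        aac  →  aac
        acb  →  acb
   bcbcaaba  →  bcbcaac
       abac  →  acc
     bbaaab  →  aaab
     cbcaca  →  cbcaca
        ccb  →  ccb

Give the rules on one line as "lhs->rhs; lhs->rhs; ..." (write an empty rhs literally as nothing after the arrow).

ba->c; bb->

  | bcbcacbbb => bcbcacb
  | abababb => acbabb => accbb => acc
  | aac
  | acb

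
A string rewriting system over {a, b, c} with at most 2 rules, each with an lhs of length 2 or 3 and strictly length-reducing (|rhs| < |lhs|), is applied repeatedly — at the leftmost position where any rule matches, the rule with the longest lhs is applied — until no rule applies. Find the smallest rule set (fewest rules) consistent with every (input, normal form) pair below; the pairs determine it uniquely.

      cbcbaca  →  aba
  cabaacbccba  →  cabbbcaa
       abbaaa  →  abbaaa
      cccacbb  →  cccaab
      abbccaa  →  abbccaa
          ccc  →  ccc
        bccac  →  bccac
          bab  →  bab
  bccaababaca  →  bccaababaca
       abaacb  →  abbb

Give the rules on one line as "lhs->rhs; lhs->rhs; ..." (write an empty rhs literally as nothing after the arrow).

aac->b; cb->a

  | cbcbaca => acbaca => aaaca => aba
  | cabaacbccba => cabbbccba => cabbbcaa
  | abbaaa
  | cccacbb => cccaab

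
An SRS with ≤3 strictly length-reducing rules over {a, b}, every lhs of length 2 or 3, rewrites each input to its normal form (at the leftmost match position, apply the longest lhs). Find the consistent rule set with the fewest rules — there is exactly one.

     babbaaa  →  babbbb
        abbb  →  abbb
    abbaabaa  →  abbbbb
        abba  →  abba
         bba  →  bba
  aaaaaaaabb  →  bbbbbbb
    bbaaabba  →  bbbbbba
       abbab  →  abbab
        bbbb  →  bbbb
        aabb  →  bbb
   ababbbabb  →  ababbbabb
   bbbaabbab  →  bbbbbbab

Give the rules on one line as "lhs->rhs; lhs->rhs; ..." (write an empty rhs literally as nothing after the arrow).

  | babbaaa => babbbb
  | abbb
  | abbaabaa => abbbbaa => abbbbb
  | abba

aa->b; aaa->bb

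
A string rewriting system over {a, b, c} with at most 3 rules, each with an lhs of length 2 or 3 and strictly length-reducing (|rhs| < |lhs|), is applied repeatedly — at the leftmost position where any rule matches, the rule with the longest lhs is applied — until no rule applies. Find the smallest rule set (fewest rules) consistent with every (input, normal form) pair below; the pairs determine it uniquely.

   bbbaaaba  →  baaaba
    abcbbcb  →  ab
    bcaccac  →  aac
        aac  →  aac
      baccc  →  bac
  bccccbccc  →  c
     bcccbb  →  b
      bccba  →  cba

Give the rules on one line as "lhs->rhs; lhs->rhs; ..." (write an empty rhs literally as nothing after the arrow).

  | bbbaaaba => bbaaaba => baaaba
  | abcbbcb => abbcb => abcb => ab
  | bcaccac => accac => aac
  | aac

bb->b; bc->; cc->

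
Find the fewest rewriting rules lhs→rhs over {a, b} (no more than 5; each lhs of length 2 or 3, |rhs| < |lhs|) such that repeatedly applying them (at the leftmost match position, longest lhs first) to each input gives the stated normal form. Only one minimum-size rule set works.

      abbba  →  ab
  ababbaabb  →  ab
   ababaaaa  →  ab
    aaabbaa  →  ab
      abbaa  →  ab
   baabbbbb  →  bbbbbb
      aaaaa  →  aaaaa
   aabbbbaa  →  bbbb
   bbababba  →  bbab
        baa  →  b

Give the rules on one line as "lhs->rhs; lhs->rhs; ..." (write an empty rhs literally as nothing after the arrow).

aab->b; aba->ab; abb->ab; baa->b

  | abbba => abba => aba => ab
  | ababbaabb => abbbaabb => abbaabb => abaabb => ababb => abbb => abb => ab
  | ababaaaa => abbaaaa => abaaaa => abaaa => abaa => aba => ab
  | aaabbaa => abbaa => abaa => aba => ab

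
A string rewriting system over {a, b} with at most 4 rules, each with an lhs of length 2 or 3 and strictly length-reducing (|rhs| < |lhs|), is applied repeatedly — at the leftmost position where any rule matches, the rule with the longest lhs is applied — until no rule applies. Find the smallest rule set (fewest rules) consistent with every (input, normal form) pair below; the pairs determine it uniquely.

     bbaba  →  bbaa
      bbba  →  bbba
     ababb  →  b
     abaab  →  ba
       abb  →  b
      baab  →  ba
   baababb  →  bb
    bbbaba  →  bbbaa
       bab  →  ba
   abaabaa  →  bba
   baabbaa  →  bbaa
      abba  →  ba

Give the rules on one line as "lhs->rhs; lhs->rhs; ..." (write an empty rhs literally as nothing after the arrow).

  | bbaba => bbaa
  | bbba
  | ababb => aabb => abb => b
  | abaab => aaab => bab => ba

aaa->ba; aab->ab; ab->a; abb->b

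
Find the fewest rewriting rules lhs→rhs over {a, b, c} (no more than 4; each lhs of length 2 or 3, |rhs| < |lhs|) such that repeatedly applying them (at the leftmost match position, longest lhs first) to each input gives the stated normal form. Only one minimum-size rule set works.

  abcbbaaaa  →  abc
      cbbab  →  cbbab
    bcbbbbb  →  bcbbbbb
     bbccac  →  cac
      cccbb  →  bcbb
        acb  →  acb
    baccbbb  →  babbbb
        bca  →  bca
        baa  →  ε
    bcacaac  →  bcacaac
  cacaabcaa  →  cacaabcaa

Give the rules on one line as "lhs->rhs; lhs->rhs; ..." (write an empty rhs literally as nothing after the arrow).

  | abcbbaaaa => abcbaa => abc
  | cbbab
  | bcbbbbb
  | bbccac => cac

baa->; bbc->; cc->b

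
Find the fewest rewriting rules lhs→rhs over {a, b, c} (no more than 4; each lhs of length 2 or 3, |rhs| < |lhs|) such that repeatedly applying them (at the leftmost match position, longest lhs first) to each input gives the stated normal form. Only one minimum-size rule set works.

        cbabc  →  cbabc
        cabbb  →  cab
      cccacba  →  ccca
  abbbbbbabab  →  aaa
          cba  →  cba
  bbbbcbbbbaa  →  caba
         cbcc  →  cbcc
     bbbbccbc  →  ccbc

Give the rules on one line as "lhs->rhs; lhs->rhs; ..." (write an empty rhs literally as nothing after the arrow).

  | cbabc
  | cabbb => cab
  | cccacba => ccca
  | abbbbbbabab => abbbbabab => abbabab => aabbab => aaabb => aaa

acb->; bb->; bba->ab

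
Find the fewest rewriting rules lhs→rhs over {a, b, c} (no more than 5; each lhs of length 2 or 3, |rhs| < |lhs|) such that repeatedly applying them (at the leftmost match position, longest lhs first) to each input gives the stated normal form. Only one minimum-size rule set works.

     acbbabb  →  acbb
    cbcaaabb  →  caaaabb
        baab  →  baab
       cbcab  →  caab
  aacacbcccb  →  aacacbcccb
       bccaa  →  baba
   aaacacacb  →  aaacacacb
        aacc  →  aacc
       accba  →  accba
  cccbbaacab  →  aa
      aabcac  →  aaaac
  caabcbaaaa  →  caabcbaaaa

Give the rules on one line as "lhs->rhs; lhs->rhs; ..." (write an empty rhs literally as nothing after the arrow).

  | acbbabb => acbb
  | cbcaaabb => caaaabb
  | baab
  | cbcab => caab

bba->; bca->aa; cab->a; cca->ab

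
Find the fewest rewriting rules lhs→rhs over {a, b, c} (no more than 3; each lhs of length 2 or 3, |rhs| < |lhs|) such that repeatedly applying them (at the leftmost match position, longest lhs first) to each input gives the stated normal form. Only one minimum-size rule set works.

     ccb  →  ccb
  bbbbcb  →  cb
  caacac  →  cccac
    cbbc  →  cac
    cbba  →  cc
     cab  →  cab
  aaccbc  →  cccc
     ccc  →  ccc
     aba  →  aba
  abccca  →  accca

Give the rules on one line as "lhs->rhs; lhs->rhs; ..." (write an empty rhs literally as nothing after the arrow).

  | ccb
  | bbbbcb => bbbcb => bbcb => bcb => cb
  | caacac => cccac
  | cbbc => cac

aa->c; bc->c; cbb->ca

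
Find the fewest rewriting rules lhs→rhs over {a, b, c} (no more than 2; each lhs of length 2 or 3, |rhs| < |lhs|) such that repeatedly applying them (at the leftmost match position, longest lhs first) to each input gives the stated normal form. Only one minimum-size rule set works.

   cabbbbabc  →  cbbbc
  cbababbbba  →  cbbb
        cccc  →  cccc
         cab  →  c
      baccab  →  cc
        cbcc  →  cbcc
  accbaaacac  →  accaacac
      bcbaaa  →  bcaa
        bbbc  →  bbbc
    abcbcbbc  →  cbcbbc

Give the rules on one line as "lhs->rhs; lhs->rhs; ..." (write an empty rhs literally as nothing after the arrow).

ab->; ba->

  | cabbbbabc => cbbbabc => cbbbc
  | cbababbbba => cbabbbba => cbbbba => cbbb
  | cccc
  | cab => c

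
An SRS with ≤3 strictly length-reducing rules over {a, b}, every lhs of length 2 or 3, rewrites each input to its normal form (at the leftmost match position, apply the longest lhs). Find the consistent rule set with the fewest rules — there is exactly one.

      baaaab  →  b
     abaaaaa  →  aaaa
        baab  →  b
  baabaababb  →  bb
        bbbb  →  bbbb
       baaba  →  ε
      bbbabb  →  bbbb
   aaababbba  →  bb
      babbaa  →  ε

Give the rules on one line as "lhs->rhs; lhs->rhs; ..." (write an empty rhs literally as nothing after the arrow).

  | baaaab => aaab => aab => ab => b
  | abaaaaa => baaaaa => aaaa
  | baab => ab => b
  | baabaababb => abaababb => baababb => ababb => babb => bb

ab->b; ba->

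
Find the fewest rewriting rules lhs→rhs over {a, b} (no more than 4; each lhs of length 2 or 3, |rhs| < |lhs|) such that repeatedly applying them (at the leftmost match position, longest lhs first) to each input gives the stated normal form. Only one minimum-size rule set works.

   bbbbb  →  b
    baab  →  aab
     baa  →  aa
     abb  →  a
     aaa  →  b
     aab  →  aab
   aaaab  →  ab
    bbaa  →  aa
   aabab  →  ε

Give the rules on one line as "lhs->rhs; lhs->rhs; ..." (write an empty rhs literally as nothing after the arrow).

aaa->b; ba->a; bb->

  | bbbbb => bbb => b
  | baab => aab
  | baa => aa
  | abb => a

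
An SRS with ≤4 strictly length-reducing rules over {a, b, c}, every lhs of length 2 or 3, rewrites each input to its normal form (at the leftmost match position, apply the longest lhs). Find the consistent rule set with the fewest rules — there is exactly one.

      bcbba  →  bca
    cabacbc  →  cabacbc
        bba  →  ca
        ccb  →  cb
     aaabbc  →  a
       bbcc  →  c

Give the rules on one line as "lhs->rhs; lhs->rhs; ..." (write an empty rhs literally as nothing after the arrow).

aac->a; bb->c; cc->c

  | bcbba => bcca => bca
  | cabacbc
  | bba => ca
  | ccb => cb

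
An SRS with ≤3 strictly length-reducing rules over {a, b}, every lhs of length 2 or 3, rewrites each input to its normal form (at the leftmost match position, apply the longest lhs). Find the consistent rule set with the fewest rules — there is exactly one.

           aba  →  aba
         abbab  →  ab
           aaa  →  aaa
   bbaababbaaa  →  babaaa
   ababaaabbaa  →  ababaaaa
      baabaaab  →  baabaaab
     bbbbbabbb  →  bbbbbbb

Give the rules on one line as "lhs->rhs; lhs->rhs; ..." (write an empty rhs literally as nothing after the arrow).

abb->; bba->b

  | aba
  | abbab => ab
  | aaa
  | bbaababbaaa => bababbaaa => babaaa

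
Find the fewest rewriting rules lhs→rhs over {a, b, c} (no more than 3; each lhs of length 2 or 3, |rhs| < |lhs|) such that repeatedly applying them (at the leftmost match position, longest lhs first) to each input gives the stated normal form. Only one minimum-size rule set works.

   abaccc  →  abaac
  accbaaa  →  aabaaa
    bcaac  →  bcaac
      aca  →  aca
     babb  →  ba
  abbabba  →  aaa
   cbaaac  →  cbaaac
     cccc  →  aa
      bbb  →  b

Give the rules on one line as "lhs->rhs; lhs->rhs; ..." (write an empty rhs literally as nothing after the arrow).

  | abaccc => abaac
  | accbaaa => aabaaa
  | bcaac
  | aca

bb->; cc->a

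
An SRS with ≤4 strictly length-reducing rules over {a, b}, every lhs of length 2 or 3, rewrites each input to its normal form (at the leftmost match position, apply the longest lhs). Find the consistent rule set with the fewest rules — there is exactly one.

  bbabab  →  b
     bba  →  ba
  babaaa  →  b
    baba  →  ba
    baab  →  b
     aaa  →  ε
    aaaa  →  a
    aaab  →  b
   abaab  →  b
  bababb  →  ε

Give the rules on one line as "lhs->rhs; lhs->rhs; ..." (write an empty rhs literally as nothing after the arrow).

  | bbabab => babab => bbab => bab => bb => b
  | bba => ba
  | babaaa => bbaaa => baaa => b
  | baba => bba => ba

aaa->; ab->b; bb->b; bbb->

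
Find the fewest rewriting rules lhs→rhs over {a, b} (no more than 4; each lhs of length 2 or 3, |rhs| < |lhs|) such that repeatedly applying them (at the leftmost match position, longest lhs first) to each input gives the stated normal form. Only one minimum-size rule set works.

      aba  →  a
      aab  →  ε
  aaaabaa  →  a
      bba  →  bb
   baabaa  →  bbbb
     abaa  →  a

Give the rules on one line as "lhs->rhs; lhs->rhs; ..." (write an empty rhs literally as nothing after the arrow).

aa->a; ab->; ba->b; baa->bb

  | aba => a
  | aab => ab => ε
  | aaaabaa => aaabaa => aabaa => abaa => aa => a
  | bba => bb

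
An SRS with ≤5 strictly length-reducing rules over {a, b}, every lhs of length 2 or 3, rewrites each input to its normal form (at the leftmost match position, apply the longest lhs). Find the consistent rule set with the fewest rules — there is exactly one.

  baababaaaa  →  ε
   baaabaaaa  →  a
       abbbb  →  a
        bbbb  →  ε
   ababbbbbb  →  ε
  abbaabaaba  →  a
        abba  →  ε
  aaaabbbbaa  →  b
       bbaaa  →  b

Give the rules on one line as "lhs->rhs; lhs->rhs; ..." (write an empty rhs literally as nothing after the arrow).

  | baababaaaa => aababaaaa => babaaaa => abaaaa => aaaaa => baa => aa => ε
  | baaabaaaa => aaabaaaa => bbaaaa => aaaa => ba => a
  | abbbb => abb => a
  | bbbb => bb => ε

aa->; aaa->b; ba->a; bb->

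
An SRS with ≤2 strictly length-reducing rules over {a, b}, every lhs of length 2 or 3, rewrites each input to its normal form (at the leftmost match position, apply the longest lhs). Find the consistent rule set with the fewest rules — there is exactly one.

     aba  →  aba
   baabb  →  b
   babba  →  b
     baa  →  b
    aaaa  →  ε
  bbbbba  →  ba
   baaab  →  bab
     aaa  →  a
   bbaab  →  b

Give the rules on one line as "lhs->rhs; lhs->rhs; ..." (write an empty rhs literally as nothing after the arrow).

aa->; bb->

  | aba
  | baabb => bbb => b
  | babba => baa => b
  | baa => b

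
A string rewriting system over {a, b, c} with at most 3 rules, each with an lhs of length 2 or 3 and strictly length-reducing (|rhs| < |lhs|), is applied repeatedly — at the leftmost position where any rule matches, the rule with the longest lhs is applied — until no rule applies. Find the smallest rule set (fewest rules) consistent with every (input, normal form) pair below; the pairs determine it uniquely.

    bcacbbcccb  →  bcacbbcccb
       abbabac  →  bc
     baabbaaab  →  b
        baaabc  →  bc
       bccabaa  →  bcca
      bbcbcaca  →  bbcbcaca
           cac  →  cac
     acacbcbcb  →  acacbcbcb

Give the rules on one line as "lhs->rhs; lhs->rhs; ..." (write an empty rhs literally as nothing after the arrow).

  | bcacbbcccb
  | abbabac => bbabac => bbac => bc
  | baabbaaab => abbaaab => bbaaab => baab => ab => b
  | baaabc => aabc => abc => bc

ab->b; ba->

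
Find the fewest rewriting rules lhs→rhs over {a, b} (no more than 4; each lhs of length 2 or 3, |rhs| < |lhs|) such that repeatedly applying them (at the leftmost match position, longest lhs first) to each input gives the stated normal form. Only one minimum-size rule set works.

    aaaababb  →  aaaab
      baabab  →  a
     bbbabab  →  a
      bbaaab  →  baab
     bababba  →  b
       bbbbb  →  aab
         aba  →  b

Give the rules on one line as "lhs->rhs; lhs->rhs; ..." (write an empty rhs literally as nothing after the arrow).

aba->b; bab->b; bb->a; bba->b

  | aaaababb => aaabbb => aaaab
  | baabab => babb => bb => a
  | bbbabab => ababab => bbab => bb => a
  | bbaaab => baab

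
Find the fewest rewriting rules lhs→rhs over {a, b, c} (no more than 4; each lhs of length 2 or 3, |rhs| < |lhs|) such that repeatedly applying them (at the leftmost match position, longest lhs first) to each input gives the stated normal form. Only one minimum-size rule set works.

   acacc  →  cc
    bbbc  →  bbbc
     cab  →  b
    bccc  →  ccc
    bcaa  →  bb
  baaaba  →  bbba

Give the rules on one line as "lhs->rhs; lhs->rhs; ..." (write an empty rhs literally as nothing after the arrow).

aa->b; ab->b; bcc->cc; ca->a

  | acacc => aacc => bcc => cc
  | bbbc
  | cab => ab => b
  | bccc => ccc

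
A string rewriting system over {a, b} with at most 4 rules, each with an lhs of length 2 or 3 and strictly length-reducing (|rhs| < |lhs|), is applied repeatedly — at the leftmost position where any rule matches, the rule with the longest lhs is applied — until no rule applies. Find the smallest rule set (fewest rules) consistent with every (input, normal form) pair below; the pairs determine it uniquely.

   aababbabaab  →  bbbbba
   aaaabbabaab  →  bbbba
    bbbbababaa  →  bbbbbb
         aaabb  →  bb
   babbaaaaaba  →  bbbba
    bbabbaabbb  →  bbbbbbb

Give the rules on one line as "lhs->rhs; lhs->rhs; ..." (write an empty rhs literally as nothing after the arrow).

  | aababbabaab => baabbabaab => bbababaab => bbbabaab => bbbbaab => bbbbba
  | aaaabbabaab => aabbabaab => bababaab => bbabaab => bbbaab => bbbba
  | bbbbababaa => bbbbbabaa => bbbbbbaa => bbbbbb
  | aaabb => abb => bb

aa->; aab->ba; ab->b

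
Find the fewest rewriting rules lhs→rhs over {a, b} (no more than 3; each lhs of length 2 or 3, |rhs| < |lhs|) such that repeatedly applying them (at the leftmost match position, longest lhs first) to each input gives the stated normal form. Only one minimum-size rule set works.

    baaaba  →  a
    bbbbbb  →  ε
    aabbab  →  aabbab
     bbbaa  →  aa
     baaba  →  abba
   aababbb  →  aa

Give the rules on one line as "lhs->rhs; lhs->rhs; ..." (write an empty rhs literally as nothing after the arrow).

  | baaaba => ababa => aba => a
  | bbbbbb => bbb => ε
  | aabbab
  | bbbaa => aa

aba->a; baa->ab; bbb->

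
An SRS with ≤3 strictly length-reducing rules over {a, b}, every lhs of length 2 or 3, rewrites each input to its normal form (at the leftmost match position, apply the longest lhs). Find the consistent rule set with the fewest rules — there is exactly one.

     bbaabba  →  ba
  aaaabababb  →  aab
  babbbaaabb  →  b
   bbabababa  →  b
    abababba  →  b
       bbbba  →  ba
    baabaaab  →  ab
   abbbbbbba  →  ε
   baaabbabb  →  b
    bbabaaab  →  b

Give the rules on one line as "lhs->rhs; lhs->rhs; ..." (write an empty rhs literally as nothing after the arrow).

  | bbaabba => baabba => bba => ba
  | aaaabababb => aaababb => aabb => aab
  | babbbaaabb => babbaaabb => babaaabb => baabb => bb => b
  | bbabababa => babababa => bbaba => baba => b

aba->; baa->; bb->b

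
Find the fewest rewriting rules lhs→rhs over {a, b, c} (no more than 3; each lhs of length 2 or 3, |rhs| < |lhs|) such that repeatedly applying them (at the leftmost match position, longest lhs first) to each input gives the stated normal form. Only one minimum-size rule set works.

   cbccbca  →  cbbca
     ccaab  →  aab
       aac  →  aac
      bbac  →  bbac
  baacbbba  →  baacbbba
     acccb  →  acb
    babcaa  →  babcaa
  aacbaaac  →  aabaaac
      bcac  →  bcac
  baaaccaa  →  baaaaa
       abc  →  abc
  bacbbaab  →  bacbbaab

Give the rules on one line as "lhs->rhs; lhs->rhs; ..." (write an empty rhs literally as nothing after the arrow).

cba->ba; cc->

  | cbccbca => cbbca
  | ccaab => aab
  | aac
  | bbac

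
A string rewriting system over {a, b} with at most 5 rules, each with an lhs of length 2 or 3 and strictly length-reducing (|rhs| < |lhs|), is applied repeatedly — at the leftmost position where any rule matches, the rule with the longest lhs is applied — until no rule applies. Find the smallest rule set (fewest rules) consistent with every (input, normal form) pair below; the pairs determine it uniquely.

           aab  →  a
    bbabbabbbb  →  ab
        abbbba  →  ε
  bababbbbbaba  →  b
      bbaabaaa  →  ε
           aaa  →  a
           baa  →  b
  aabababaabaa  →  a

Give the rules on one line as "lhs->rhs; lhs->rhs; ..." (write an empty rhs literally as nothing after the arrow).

  | aab => a
  | bbabbabbbb => abbabbbb => aabbbb => abbb => ab
  | abbbba => abba => aa => ε
  | bababbbbbaba => baabbbbbaba => babbbbaba => babbaba => baaba => baa => b

aa->; aab->a; aba->aa; bb->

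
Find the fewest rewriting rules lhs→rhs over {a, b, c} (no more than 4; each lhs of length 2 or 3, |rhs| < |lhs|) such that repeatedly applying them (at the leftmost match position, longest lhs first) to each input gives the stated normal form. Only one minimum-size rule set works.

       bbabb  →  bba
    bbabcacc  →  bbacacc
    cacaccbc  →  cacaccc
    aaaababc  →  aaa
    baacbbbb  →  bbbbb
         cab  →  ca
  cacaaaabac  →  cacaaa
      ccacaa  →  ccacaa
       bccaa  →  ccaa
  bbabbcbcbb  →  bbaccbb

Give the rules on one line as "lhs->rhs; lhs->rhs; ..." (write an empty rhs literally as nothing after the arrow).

aac->; ab->a; bc->c

  | bbabb => bbab => bba
  | bbabcacc => bbacacc
  | cacaccbc => cacaccc
  | aaaababc => aaaaabc => aaaaac => aaa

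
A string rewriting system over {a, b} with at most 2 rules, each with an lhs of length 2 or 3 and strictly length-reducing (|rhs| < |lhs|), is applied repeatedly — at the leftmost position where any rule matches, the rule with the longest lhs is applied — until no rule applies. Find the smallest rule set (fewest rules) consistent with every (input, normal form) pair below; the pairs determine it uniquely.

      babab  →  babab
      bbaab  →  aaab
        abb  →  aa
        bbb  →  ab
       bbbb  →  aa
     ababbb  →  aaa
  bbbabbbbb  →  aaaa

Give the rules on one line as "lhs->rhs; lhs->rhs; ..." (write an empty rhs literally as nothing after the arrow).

baa->ab; bb->a

  | babab
  | bbaab => aaab
  | abb => aa
  | bbb => ab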